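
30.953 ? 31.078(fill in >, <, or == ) <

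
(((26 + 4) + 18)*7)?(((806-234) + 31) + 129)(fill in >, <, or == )<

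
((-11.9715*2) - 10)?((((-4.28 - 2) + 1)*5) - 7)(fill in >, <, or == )<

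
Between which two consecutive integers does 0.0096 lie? 0 and 1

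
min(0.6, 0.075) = 0.075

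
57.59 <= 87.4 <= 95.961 True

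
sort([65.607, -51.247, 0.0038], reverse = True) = [65.607, 0.0038, -51.247]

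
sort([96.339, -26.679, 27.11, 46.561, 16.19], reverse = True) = [96.339, 46.561, 27.11, 16.19, -26.679]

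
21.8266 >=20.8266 True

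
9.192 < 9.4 True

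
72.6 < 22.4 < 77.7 False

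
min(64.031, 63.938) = 63.938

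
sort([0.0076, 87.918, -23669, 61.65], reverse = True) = [87.918, 61.65, 0.0076, -23669]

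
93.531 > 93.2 True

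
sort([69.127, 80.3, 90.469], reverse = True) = [90.469, 80.3, 69.127]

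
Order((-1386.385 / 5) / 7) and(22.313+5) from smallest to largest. ((-1386.385 / 5) / 7),(22.313+5)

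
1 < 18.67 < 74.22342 True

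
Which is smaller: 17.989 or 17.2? 17.2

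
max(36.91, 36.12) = 36.91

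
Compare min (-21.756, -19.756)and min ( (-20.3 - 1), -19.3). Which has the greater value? min ( (-20.3 - 1), -19.3)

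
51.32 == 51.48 False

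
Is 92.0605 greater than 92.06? Yes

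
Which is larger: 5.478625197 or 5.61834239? 5.61834239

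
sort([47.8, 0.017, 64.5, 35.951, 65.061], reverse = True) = [65.061, 64.5, 47.8, 35.951, 0.017]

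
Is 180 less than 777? Yes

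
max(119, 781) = 781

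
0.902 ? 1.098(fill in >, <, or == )<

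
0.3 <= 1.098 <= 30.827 True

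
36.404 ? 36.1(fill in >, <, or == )>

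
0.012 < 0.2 True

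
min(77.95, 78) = 77.95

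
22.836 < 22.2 False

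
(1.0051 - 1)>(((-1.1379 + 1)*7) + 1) False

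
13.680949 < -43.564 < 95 False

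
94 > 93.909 True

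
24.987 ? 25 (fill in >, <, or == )<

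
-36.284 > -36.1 False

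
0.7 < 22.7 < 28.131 True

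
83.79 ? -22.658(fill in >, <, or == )>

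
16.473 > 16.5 False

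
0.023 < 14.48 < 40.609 True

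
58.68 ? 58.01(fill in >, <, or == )>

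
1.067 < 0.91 False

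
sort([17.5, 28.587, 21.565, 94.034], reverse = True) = [94.034, 28.587, 21.565, 17.5]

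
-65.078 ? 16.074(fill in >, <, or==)<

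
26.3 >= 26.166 True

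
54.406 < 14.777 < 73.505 False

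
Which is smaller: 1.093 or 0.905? 0.905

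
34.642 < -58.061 False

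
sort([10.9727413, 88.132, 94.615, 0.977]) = [0.977, 10.9727413, 88.132, 94.615]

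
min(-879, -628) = -879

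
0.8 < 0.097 False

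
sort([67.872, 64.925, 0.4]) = [0.4, 64.925, 67.872]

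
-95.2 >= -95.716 True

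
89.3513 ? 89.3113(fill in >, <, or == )>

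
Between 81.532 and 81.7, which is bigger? 81.7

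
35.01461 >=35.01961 False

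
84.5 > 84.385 True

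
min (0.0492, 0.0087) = 0.0087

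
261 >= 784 False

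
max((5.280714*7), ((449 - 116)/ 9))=37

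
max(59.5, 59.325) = 59.5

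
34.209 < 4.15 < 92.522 False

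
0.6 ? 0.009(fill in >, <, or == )>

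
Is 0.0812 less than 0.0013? No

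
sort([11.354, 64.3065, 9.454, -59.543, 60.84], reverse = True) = [64.3065, 60.84, 11.354, 9.454, -59.543]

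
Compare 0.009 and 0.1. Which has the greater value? 0.1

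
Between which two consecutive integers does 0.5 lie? 0 and 1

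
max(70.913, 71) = 71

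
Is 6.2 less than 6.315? Yes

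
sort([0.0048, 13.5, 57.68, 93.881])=[0.0048, 13.5, 57.68, 93.881]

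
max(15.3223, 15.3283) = 15.3283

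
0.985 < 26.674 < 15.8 False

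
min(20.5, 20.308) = 20.308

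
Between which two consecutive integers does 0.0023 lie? 0 and 1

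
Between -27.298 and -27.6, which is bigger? -27.298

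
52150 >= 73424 False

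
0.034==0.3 False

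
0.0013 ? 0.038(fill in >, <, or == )<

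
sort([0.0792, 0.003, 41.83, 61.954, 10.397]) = [0.003, 0.0792, 10.397, 41.83, 61.954]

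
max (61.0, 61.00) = 61.00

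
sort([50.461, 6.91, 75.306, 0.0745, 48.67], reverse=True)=[75.306, 50.461, 48.67, 6.91, 0.0745]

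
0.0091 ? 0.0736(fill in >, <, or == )<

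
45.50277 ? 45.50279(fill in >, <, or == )<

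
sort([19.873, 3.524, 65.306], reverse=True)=[65.306, 19.873, 3.524]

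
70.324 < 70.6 True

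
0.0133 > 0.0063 True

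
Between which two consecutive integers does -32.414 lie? -33 and -32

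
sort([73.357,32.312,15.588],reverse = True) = [73.357,32.312,15.588]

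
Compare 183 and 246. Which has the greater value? 246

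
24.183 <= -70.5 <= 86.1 False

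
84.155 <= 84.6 True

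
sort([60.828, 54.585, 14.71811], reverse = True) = [60.828, 54.585, 14.71811]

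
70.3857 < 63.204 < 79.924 False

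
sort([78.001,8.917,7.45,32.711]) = [7.45,8.917,32.711,78.001]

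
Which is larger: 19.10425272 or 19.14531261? 19.14531261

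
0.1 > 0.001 True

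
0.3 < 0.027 False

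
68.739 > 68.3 True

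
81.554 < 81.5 False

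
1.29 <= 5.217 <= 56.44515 True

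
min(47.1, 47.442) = 47.1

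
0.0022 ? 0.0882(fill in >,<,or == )<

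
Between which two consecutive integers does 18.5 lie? 18 and 19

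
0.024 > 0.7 False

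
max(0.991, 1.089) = 1.089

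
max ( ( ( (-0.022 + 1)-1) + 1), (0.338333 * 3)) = 1.014999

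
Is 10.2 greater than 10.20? No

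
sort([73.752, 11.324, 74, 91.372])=[11.324, 73.752, 74, 91.372]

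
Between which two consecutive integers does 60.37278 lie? 60 and 61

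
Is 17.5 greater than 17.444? Yes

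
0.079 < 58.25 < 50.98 False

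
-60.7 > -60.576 False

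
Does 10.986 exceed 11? No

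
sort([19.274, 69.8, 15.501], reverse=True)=[69.8, 19.274, 15.501]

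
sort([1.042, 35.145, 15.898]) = [1.042, 15.898, 35.145]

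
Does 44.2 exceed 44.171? Yes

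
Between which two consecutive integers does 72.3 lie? 72 and 73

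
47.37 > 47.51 False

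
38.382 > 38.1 True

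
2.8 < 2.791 False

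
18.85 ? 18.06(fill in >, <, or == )>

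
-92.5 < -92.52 False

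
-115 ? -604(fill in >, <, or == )>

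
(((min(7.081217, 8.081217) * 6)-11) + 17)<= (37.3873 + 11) False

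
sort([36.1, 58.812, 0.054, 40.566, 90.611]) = [0.054, 36.1, 40.566, 58.812, 90.611]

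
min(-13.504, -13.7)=-13.7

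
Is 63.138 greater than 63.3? No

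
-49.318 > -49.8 True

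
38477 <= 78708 True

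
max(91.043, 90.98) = 91.043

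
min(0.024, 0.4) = 0.024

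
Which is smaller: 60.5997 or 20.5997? 20.5997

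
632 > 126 True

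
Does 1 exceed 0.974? Yes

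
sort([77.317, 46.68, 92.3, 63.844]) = [46.68, 63.844, 77.317, 92.3]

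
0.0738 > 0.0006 True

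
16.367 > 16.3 True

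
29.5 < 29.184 False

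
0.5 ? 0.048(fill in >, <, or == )>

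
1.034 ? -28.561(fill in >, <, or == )>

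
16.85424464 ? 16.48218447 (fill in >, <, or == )>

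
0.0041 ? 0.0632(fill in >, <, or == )<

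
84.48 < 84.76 True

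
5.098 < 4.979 False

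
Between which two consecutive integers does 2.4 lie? 2 and 3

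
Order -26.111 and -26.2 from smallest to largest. -26.2, -26.111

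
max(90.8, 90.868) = 90.868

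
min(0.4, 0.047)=0.047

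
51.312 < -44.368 False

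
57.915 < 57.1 False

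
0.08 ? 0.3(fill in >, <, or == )<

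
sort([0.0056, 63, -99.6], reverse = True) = [63, 0.0056, -99.6]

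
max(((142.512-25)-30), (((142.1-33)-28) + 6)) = 87.512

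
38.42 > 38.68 False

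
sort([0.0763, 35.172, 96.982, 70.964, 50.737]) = [0.0763, 35.172, 50.737, 70.964, 96.982]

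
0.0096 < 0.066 True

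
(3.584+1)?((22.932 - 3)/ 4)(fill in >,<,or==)<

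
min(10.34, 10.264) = 10.264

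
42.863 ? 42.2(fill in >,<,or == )>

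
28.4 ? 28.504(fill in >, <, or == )<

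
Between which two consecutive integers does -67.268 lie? -68 and -67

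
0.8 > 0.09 True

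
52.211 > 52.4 False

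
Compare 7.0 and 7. They are equal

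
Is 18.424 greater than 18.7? No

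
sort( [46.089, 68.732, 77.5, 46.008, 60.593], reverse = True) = [77.5, 68.732, 60.593, 46.089, 46.008]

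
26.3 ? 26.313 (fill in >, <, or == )<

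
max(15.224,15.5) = 15.5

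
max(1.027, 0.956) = 1.027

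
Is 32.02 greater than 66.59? No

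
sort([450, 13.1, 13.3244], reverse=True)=[450, 13.3244, 13.1]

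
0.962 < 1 True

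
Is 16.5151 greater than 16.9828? No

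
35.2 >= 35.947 False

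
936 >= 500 True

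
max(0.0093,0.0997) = 0.0997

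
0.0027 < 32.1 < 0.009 False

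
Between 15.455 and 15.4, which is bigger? 15.455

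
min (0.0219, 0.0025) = 0.0025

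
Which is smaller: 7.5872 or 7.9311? 7.5872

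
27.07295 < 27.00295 False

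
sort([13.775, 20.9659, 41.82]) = [13.775, 20.9659, 41.82]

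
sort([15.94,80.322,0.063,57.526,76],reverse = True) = [80.322,76,57.526,15.94,0.063]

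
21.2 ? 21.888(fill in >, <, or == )<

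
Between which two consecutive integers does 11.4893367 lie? 11 and 12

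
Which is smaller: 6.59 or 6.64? 6.59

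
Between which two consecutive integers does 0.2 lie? 0 and 1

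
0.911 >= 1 False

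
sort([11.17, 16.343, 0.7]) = [0.7, 11.17, 16.343]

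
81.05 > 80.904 True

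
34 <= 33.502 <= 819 False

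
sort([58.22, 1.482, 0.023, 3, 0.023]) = [0.023, 0.023, 1.482, 3, 58.22]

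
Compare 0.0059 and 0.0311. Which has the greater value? 0.0311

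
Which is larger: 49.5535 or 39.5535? 49.5535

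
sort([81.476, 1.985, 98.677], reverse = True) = [98.677, 81.476, 1.985]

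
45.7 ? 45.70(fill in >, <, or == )==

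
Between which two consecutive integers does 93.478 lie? 93 and 94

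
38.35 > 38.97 False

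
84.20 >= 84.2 True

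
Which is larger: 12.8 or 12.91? 12.91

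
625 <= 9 False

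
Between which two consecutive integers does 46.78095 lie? 46 and 47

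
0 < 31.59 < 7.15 False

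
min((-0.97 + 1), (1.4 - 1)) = 0.03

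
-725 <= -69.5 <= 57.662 True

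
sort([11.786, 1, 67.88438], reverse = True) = [67.88438, 11.786, 1]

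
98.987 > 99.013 False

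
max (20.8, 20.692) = 20.8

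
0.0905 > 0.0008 True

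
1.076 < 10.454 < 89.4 True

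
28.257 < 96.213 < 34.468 False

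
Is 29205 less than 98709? Yes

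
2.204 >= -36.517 True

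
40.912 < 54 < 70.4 True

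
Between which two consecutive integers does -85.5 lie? -86 and -85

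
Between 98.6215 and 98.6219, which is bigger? 98.6219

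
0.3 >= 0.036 True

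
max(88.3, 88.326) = 88.326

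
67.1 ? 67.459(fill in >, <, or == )<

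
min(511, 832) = 511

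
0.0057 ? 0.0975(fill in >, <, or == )<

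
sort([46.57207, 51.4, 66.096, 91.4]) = [46.57207, 51.4, 66.096, 91.4]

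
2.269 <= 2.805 True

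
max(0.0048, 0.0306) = 0.0306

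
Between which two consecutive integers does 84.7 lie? 84 and 85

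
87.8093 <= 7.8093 False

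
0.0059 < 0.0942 True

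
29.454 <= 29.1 False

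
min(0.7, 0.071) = 0.071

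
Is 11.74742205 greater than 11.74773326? No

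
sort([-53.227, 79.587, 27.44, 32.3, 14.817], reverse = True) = [79.587, 32.3, 27.44, 14.817, -53.227]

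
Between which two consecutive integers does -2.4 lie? -3 and -2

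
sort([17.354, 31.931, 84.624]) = [17.354, 31.931, 84.624]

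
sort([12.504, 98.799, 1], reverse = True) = [98.799, 12.504, 1]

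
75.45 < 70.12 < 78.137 False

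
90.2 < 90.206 True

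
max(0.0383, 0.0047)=0.0383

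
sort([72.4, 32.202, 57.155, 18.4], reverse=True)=[72.4, 57.155, 32.202, 18.4]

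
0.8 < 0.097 False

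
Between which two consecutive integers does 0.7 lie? 0 and 1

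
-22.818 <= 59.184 True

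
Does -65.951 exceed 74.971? No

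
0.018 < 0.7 True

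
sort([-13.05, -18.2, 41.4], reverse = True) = [41.4, -13.05, -18.2]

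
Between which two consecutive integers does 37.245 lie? 37 and 38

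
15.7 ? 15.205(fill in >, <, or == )>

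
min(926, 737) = 737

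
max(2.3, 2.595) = 2.595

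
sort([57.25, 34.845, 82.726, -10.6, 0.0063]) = [-10.6, 0.0063, 34.845, 57.25, 82.726]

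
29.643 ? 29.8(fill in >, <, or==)<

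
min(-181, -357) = -357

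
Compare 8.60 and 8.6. They are equal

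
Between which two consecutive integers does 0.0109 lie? 0 and 1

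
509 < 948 True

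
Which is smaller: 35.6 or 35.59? 35.59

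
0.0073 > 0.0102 False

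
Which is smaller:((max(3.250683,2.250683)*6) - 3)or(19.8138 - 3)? ((max(3.250683,2.250683)*6) - 3)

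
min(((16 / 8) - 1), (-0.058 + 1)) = 0.942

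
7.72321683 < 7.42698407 False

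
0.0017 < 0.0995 True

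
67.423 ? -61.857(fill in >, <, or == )>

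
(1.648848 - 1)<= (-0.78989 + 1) False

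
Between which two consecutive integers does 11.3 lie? 11 and 12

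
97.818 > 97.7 True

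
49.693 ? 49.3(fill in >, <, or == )>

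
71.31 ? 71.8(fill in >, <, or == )<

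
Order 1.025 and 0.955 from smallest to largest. 0.955, 1.025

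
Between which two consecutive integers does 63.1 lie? 63 and 64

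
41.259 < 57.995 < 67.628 True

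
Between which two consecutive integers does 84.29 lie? 84 and 85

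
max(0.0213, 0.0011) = 0.0213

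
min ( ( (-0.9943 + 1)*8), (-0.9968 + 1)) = 0.0032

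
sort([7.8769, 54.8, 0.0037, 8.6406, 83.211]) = [0.0037, 7.8769, 8.6406, 54.8, 83.211]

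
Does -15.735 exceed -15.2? No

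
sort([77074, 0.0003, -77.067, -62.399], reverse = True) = [77074, 0.0003, -62.399, -77.067]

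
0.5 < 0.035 False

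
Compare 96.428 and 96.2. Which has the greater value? 96.428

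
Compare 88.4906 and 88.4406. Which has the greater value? 88.4906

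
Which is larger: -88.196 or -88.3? -88.196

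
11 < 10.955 False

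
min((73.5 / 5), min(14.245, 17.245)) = 14.245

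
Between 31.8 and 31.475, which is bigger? 31.8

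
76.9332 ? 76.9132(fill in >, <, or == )>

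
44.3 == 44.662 False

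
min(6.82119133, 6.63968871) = 6.63968871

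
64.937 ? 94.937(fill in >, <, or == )<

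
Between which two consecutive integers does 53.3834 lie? 53 and 54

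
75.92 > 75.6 True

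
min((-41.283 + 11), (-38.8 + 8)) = -30.8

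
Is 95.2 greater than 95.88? No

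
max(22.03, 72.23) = 72.23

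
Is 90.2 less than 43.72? No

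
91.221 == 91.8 False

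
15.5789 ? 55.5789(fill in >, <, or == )<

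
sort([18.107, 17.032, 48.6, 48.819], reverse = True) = [48.819, 48.6, 18.107, 17.032]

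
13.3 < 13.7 True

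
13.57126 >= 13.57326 False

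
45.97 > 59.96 False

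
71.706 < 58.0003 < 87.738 False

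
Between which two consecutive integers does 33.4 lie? 33 and 34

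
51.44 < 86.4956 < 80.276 False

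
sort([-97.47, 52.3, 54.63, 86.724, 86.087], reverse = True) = [86.724, 86.087, 54.63, 52.3, -97.47]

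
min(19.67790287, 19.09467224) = 19.09467224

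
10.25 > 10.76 False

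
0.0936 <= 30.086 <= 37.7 True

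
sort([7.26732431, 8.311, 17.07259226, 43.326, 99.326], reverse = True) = [99.326, 43.326, 17.07259226, 8.311, 7.26732431]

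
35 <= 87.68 True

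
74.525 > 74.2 True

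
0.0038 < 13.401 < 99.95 True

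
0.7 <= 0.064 False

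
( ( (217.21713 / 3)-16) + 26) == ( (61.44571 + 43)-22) False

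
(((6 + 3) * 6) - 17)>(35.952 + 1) True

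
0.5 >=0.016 True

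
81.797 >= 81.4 True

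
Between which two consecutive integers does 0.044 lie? 0 and 1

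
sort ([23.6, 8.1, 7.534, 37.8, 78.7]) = [7.534, 8.1, 23.6, 37.8, 78.7]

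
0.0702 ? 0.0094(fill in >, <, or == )>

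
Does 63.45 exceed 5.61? Yes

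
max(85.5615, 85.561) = 85.5615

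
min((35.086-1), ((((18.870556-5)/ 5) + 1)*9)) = 33.9670008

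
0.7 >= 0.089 True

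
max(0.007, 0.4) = 0.4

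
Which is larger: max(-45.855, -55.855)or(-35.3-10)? (-35.3-10)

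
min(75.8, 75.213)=75.213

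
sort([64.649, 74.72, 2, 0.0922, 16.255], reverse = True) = [74.72, 64.649, 16.255, 2, 0.0922]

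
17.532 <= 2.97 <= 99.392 False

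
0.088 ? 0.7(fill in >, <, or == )<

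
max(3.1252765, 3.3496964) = 3.3496964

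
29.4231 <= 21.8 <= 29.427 False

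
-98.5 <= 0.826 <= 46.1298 True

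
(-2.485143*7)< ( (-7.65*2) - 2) True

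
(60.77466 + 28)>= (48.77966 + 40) False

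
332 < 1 False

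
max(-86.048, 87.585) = 87.585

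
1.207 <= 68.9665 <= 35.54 False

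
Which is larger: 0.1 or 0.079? 0.1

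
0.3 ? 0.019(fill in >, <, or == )>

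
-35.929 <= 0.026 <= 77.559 True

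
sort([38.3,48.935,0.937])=[0.937,38.3,48.935]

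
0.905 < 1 True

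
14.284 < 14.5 True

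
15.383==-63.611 False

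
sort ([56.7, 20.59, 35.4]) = [20.59, 35.4, 56.7]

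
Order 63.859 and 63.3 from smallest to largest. 63.3, 63.859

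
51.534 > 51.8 False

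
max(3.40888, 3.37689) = 3.40888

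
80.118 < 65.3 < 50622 False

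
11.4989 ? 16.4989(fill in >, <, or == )<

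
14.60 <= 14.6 True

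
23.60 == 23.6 True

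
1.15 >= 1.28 False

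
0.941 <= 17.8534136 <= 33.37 True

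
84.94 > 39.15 True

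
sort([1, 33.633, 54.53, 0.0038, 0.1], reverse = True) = [54.53, 33.633, 1, 0.1, 0.0038]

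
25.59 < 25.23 False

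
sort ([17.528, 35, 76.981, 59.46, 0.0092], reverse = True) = [76.981, 59.46, 35, 17.528, 0.0092]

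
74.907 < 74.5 False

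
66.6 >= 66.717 False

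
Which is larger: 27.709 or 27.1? 27.709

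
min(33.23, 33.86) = 33.23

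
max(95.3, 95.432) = 95.432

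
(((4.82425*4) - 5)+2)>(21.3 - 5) False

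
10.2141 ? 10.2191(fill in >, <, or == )<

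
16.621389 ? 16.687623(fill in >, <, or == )<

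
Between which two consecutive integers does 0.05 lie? 0 and 1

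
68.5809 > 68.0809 True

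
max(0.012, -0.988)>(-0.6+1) False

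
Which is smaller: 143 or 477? 143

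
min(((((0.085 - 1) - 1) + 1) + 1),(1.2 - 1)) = 0.085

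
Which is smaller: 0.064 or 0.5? 0.064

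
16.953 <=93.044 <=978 True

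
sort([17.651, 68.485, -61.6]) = [-61.6, 17.651, 68.485]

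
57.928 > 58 False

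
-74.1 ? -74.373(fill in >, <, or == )>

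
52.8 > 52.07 True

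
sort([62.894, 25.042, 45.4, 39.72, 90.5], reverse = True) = [90.5, 62.894, 45.4, 39.72, 25.042]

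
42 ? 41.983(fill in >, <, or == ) >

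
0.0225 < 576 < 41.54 False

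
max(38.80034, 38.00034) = 38.80034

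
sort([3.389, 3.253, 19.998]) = [3.253, 3.389, 19.998]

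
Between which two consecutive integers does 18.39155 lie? 18 and 19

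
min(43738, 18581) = 18581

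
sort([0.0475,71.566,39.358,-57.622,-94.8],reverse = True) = [71.566,39.358,0.0475,-57.622,-94.8]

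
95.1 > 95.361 False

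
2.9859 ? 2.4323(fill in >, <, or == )>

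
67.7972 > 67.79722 False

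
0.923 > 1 False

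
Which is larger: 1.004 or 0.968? 1.004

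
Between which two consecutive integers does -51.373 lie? -52 and -51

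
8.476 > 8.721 False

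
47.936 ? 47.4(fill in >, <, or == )>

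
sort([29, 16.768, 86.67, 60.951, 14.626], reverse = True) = [86.67, 60.951, 29, 16.768, 14.626]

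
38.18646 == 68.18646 False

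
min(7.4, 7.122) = 7.122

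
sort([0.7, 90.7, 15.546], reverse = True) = [90.7, 15.546, 0.7]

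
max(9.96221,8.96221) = 9.96221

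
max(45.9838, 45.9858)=45.9858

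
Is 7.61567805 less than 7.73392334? Yes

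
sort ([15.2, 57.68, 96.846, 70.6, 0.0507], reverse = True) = [96.846, 70.6, 57.68, 15.2, 0.0507]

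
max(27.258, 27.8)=27.8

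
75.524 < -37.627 False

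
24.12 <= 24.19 True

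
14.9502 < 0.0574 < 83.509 False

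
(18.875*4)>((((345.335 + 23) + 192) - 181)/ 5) False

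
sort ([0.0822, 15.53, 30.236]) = [0.0822, 15.53, 30.236]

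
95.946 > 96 False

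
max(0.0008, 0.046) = 0.046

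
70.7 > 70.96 False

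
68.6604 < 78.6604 True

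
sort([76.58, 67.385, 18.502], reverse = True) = [76.58, 67.385, 18.502]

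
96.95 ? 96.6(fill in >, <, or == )>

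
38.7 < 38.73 True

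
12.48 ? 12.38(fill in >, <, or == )>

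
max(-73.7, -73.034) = -73.034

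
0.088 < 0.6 True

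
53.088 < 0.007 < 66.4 False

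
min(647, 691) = 647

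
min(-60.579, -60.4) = -60.579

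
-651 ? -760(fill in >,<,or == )>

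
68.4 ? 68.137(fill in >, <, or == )>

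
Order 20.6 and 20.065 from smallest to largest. 20.065, 20.6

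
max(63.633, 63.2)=63.633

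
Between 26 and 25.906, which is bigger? 26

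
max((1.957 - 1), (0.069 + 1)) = 1.069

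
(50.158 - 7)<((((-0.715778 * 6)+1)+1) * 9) False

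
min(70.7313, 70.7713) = 70.7313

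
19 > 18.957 True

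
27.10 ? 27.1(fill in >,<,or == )==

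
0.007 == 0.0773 False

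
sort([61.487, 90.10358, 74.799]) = [61.487, 74.799, 90.10358]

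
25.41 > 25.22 True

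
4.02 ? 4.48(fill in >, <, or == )<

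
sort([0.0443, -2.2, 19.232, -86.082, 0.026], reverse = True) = [19.232, 0.0443, 0.026, -2.2, -86.082]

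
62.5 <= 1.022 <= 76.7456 False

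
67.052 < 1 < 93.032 False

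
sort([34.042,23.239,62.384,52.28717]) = [23.239,34.042,52.28717,62.384]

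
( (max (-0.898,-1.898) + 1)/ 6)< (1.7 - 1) True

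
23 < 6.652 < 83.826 False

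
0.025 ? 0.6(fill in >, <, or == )<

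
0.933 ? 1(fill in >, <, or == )<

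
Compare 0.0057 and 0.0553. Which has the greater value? 0.0553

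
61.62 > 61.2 True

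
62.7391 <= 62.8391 True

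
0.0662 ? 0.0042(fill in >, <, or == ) >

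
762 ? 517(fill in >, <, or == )>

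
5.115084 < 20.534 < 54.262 True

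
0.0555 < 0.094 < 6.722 True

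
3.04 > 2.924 True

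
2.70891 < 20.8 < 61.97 True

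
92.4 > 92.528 False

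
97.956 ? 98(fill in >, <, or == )<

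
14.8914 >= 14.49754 True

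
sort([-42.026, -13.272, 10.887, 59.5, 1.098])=[-42.026, -13.272, 1.098, 10.887, 59.5]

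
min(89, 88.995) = 88.995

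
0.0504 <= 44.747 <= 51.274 True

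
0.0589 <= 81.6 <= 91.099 True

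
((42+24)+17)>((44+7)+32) False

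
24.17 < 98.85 True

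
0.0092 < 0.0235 True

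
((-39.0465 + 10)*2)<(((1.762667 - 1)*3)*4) True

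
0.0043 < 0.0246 True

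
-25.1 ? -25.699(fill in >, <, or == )>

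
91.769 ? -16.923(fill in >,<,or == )>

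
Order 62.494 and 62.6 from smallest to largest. 62.494, 62.6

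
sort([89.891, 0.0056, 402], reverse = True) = [402, 89.891, 0.0056]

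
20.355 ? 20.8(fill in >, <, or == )<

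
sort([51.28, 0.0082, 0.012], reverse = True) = [51.28, 0.012, 0.0082]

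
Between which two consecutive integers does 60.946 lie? 60 and 61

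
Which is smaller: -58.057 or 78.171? -58.057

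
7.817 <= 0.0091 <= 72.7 False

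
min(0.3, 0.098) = 0.098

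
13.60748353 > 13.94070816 False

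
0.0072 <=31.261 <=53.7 True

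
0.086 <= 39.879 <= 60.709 True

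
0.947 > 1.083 False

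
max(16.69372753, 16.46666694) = 16.69372753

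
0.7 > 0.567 True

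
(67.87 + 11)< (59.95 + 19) True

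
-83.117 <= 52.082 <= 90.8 True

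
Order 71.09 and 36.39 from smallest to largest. 36.39, 71.09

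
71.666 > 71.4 True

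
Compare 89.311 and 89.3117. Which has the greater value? 89.3117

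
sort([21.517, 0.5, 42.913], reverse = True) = [42.913, 21.517, 0.5]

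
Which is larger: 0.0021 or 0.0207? 0.0207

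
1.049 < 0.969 False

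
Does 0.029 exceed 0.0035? Yes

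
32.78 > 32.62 True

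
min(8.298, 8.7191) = 8.298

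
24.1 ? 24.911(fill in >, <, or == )<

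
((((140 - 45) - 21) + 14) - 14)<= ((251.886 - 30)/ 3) False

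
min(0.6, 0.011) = 0.011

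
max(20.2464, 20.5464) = 20.5464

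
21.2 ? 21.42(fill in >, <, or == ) <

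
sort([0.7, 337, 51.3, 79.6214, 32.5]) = [0.7, 32.5, 51.3, 79.6214, 337]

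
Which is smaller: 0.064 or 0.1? 0.064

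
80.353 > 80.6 False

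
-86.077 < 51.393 True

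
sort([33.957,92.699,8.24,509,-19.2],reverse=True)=[509,92.699,33.957,8.24,-19.2]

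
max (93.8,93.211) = 93.8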